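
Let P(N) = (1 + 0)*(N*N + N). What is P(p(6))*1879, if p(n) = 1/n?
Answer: 13153/36 ≈ 365.36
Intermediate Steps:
P(N) = N + N² (P(N) = 1*(N² + N) = 1*(N + N²) = N + N²)
P(p(6))*1879 = ((1 + 1/6)/6)*1879 = ((1 + ⅙)/6)*1879 = ((⅙)*(7/6))*1879 = (7/36)*1879 = 13153/36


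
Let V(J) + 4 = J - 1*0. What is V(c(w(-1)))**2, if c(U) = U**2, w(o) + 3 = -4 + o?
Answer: 3600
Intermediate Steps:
w(o) = -7 + o (w(o) = -3 + (-4 + o) = -7 + o)
V(J) = -4 + J (V(J) = -4 + (J - 1*0) = -4 + (J + 0) = -4 + J)
V(c(w(-1)))**2 = (-4 + (-7 - 1)**2)**2 = (-4 + (-8)**2)**2 = (-4 + 64)**2 = 60**2 = 3600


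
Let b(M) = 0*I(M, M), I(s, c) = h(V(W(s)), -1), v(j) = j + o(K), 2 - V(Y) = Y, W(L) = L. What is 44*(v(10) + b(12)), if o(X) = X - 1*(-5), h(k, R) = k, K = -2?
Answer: 572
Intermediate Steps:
V(Y) = 2 - Y
o(X) = 5 + X (o(X) = X + 5 = 5 + X)
v(j) = 3 + j (v(j) = j + (5 - 2) = j + 3 = 3 + j)
I(s, c) = 2 - s
b(M) = 0 (b(M) = 0*(2 - M) = 0)
44*(v(10) + b(12)) = 44*((3 + 10) + 0) = 44*(13 + 0) = 44*13 = 572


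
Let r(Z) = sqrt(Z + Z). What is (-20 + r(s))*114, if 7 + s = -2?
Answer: -2280 + 342*I*sqrt(2) ≈ -2280.0 + 483.66*I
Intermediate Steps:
s = -9 (s = -7 - 2 = -9)
r(Z) = sqrt(2)*sqrt(Z) (r(Z) = sqrt(2*Z) = sqrt(2)*sqrt(Z))
(-20 + r(s))*114 = (-20 + sqrt(2)*sqrt(-9))*114 = (-20 + sqrt(2)*(3*I))*114 = (-20 + 3*I*sqrt(2))*114 = -2280 + 342*I*sqrt(2)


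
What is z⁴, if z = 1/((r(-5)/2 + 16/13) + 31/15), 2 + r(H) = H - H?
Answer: 1445900625/40282095616 ≈ 0.035894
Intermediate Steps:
r(H) = -2 (r(H) = -2 + (H - H) = -2 + 0 = -2)
z = 195/448 (z = 1/((-2/2 + 16/13) + 31/15) = 1/((-2*½ + 16*(1/13)) + 31*(1/15)) = 1/((-1 + 16/13) + 31/15) = 1/(3/13 + 31/15) = 1/(448/195) = 195/448 ≈ 0.43527)
z⁴ = (195/448)⁴ = 1445900625/40282095616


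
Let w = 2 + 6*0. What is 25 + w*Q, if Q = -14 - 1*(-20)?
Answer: 37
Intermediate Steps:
w = 2 (w = 2 + 0 = 2)
Q = 6 (Q = -14 + 20 = 6)
25 + w*Q = 25 + 2*6 = 25 + 12 = 37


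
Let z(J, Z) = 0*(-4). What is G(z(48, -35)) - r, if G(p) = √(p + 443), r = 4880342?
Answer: -4880342 + √443 ≈ -4.8803e+6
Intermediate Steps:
z(J, Z) = 0
G(p) = √(443 + p)
G(z(48, -35)) - r = √(443 + 0) - 1*4880342 = √443 - 4880342 = -4880342 + √443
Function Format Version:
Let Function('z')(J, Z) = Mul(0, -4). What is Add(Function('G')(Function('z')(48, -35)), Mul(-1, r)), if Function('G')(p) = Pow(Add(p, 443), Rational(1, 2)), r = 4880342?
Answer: Add(-4880342, Pow(443, Rational(1, 2))) ≈ -4.8803e+6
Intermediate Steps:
Function('z')(J, Z) = 0
Function('G')(p) = Pow(Add(443, p), Rational(1, 2))
Add(Function('G')(Function('z')(48, -35)), Mul(-1, r)) = Add(Pow(Add(443, 0), Rational(1, 2)), Mul(-1, 4880342)) = Add(Pow(443, Rational(1, 2)), -4880342) = Add(-4880342, Pow(443, Rational(1, 2)))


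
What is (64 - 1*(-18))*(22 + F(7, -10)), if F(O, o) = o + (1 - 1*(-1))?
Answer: 1148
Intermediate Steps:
F(O, o) = 2 + o (F(O, o) = o + (1 + 1) = o + 2 = 2 + o)
(64 - 1*(-18))*(22 + F(7, -10)) = (64 - 1*(-18))*(22 + (2 - 10)) = (64 + 18)*(22 - 8) = 82*14 = 1148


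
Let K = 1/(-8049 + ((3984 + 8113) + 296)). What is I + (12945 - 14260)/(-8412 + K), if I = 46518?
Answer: 1699853768946/36541727 ≈ 46518.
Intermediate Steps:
K = 1/4344 (K = 1/(-8049 + (12097 + 296)) = 1/(-8049 + 12393) = 1/4344 ≈ 0.00023020)
I + (12945 - 14260)/(-8412 + K) = 46518 + (12945 - 14260)/(-8412 + 1/4344) = 46518 - 1315/(-36541727/4344) = 46518 - 1315*(-4344/36541727) = 46518 + 5712360/36541727 = 1699853768946/36541727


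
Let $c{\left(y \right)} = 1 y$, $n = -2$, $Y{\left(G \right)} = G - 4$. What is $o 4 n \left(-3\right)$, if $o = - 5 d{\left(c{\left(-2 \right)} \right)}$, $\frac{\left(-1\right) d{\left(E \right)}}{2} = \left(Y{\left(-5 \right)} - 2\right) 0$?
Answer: $0$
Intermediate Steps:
$Y{\left(G \right)} = -4 + G$
$c{\left(y \right)} = y$
$d{\left(E \right)} = 0$ ($d{\left(E \right)} = - 2 \left(\left(-4 - 5\right) - 2\right) 0 = - 2 \left(-9 - 2\right) 0 = - 2 \left(\left(-11\right) 0\right) = \left(-2\right) 0 = 0$)
$o = 0$ ($o = \left(-5\right) 0 = 0$)
$o 4 n \left(-3\right) = 0 \cdot 4 \left(-2\right) \left(-3\right) = 0 \left(\left(-8\right) \left(-3\right)\right) = 0 \cdot 24 = 0$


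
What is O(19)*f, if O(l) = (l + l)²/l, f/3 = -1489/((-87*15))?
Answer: 113164/435 ≈ 260.15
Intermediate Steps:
f = 1489/435 (f = 3*(-1489/((-87*15))) = 3*(-1489/(-1305)) = 3*(-1489*(-1/1305)) = 3*(1489/1305) = 1489/435 ≈ 3.4230)
O(l) = 4*l (O(l) = (2*l)²/l = (4*l²)/l = 4*l)
O(19)*f = (4*19)*(1489/435) = 76*(1489/435) = 113164/435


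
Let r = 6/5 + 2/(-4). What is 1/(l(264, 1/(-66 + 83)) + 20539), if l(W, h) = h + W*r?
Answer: 85/1761528 ≈ 4.8254e-5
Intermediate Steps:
r = 7/10 (r = 6*(1/5) + 2*(-1/4) = 6/5 - 1/2 = 7/10 ≈ 0.70000)
l(W, h) = h + 7*W/10 (l(W, h) = h + W*(7/10) = h + 7*W/10)
1/(l(264, 1/(-66 + 83)) + 20539) = 1/((1/(-66 + 83) + (7/10)*264) + 20539) = 1/((1/17 + 924/5) + 20539) = 1/(15713/85 + 20539) = 1/(1761528/85) = 85/1761528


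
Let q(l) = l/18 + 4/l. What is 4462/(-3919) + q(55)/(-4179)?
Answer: -18472368163/16213725990 ≈ -1.1393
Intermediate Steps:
q(l) = 4/l + l/18 (q(l) = l*(1/18) + 4/l = l/18 + 4/l = 4/l + l/18)
4462/(-3919) + q(55)/(-4179) = 4462/(-3919) + (4/55 + (1/18)*55)/(-4179) = 4462*(-1/3919) + (4*(1/55) + 55/18)*(-1/4179) = -4462/3919 + (4/55 + 55/18)*(-1/4179) = -4462/3919 + (3097/990)*(-1/4179) = -4462/3919 - 3097/4137210 = -18472368163/16213725990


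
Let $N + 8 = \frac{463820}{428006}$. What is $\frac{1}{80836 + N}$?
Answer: $\frac{214003}{17297666394} \approx 1.2372 \cdot 10^{-5}$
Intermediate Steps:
$N = - \frac{1480114}{214003}$ ($N = -8 + \frac{463820}{428006} = -8 + 463820 \cdot \frac{1}{428006} = -8 + \frac{231910}{214003} = - \frac{1480114}{214003} \approx -6.9163$)
$\frac{1}{80836 + N} = \frac{1}{80836 - \frac{1480114}{214003}} = \frac{1}{\frac{17297666394}{214003}} = \frac{214003}{17297666394}$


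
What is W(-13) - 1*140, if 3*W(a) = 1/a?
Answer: -5461/39 ≈ -140.03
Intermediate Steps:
W(a) = 1/(3*a)
W(-13) - 1*140 = (⅓)/(-13) - 1*140 = (⅓)*(-1/13) - 140 = -1/39 - 140 = -5461/39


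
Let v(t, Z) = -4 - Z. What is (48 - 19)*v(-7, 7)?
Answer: -319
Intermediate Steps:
(48 - 19)*v(-7, 7) = (48 - 19)*(-4 - 1*7) = 29*(-4 - 7) = 29*(-11) = -319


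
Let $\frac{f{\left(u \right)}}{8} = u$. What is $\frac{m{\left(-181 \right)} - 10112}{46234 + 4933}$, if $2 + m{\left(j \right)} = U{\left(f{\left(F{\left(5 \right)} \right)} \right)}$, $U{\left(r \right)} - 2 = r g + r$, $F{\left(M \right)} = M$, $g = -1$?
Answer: $- \frac{10112}{51167} \approx -0.19763$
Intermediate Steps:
$f{\left(u \right)} = 8 u$
$U{\left(r \right)} = 2$ ($U{\left(r \right)} = 2 + \left(r \left(-1\right) + r\right) = 2 + \left(- r + r\right) = 2 + 0 = 2$)
$m{\left(j \right)} = 0$ ($m{\left(j \right)} = -2 + 2 = 0$)
$\frac{m{\left(-181 \right)} - 10112}{46234 + 4933} = \frac{0 - 10112}{46234 + 4933} = - \frac{10112}{51167}$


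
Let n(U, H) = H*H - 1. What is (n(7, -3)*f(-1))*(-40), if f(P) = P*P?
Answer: -320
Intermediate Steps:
f(P) = P**2
n(U, H) = -1 + H**2 (n(U, H) = H**2 - 1 = -1 + H**2)
(n(7, -3)*f(-1))*(-40) = ((-1 + (-3)**2)*(-1)**2)*(-40) = ((-1 + 9)*1)*(-40) = (8*1)*(-40) = 8*(-40) = -320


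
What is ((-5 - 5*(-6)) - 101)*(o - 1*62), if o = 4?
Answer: 4408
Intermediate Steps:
((-5 - 5*(-6)) - 101)*(o - 1*62) = ((-5 - 5*(-6)) - 101)*(4 - 1*62) = ((-5 + 30) - 101)*(4 - 62) = (25 - 101)*(-58) = -76*(-58) = 4408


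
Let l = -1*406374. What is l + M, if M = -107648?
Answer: -514022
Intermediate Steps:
l = -406374
l + M = -406374 - 107648 = -514022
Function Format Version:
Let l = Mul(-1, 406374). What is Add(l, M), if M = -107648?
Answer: -514022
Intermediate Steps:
l = -406374
Add(l, M) = Add(-406374, -107648) = -514022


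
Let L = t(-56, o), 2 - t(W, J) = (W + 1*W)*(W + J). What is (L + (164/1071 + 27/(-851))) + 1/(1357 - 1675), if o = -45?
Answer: -1092654755285/96610626 ≈ -11310.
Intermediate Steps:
t(W, J) = 2 - 2*W*(J + W) (t(W, J) = 2 - (W + 1*W)*(W + J) = 2 - (W + W)*(J + W) = 2 - 2*W*(J + W))
L = -11310 (L = 2 - 2*(-56)**2 - 2*(-45)*(-56) = 2 - 2*3136 - 5040 = 2 - 6272 - 5040 = -11310)
(L + (164/1071 + 27/(-851))) + 1/(1357 - 1675) = (-11310 + (164/1071 + 27/(-851))) + 1/(1357 - 1675) = (-11310 + (164*(1/1071) + 27*(-1/851))) + 1/(-318) = (-11310 + (164/1071 - 27/851)) - 1/318 = (-11310 + 110647/911421) - 1/318 = -10308060863/911421 - 1/318 = -1092654755285/96610626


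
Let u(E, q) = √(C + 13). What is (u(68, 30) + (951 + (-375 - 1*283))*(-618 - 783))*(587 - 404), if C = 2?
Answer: -75120219 + 183*√15 ≈ -7.5119e+7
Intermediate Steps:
u(E, q) = √15 (u(E, q) = √(2 + 13) = √15)
(u(68, 30) + (951 + (-375 - 1*283))*(-618 - 783))*(587 - 404) = (√15 + (951 + (-375 - 1*283))*(-618 - 783))*(587 - 404) = (√15 + (951 + (-375 - 283))*(-1401))*183 = (√15 + (951 - 658)*(-1401))*183 = (√15 + 293*(-1401))*183 = (√15 - 410493)*183 = (-410493 + √15)*183 = -75120219 + 183*√15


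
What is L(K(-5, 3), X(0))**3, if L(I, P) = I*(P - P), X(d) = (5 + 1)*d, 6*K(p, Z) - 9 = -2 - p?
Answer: 0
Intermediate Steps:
K(p, Z) = 7/6 - p/6 (K(p, Z) = 3/2 + (-2 - p)/6 = 3/2 + (-1/3 - p/6) = 7/6 - p/6)
X(d) = 6*d
L(I, P) = 0 (L(I, P) = I*0 = 0)
L(K(-5, 3), X(0))**3 = 0**3 = 0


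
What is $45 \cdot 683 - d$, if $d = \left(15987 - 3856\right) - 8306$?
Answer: $26910$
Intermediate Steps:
$d = 3825$ ($d = 12131 - 8306 = 3825$)
$45 \cdot 683 - d = 45 \cdot 683 - 3825 = 30735 - 3825 = 26910$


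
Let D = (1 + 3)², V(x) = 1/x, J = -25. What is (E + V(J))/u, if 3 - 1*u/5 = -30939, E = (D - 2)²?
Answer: 1633/1289250 ≈ 0.0012666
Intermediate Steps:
D = 16 (D = 4² = 16)
E = 196 (E = (16 - 2)² = 14² = 196)
u = 154710 (u = 15 - 5*(-30939) = 15 + 154695 = 154710)
(E + V(J))/u = (196 + 1/(-25))/154710 = (196 - 1/25)*(1/154710) = (4899/25)*(1/154710) = 1633/1289250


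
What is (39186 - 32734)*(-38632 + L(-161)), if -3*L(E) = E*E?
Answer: -915003284/3 ≈ -3.0500e+8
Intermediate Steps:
L(E) = -E²/3 (L(E) = -E*E/3 = -E²/3)
(39186 - 32734)*(-38632 + L(-161)) = (39186 - 32734)*(-38632 - ⅓*(-161)²) = 6452*(-38632 - ⅓*25921) = 6452*(-38632 - 25921/3) = 6452*(-141817/3) = -915003284/3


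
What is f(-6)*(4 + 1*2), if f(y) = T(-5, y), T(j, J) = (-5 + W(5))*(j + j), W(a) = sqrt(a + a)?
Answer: 300 - 60*sqrt(10) ≈ 110.26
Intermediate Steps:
W(a) = sqrt(2)*sqrt(a) (W(a) = sqrt(2*a) = sqrt(2)*sqrt(a))
T(j, J) = 2*j*(-5 + sqrt(10)) (T(j, J) = (-5 + sqrt(2)*sqrt(5))*(j + j) = (-5 + sqrt(10))*(2*j) = 2*j*(-5 + sqrt(10)))
f(y) = 50 - 10*sqrt(10) (f(y) = 2*(-5)*(-5 + sqrt(10)) = 50 - 10*sqrt(10))
f(-6)*(4 + 1*2) = (50 - 10*sqrt(10))*(4 + 1*2) = (50 - 10*sqrt(10))*(4 + 2) = (50 - 10*sqrt(10))*6 = 300 - 60*sqrt(10)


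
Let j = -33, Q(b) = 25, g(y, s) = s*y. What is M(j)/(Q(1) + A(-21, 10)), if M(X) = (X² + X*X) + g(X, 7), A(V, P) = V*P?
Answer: -1947/185 ≈ -10.524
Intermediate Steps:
A(V, P) = P*V
M(X) = 2*X² + 7*X (M(X) = (X² + X*X) + 7*X = (X² + X²) + 7*X = 2*X² + 7*X)
M(j)/(Q(1) + A(-21, 10)) = (-33*(7 + 2*(-33)))/(25 + 10*(-21)) = (-33*(7 - 66))/(25 - 210) = -33*(-59)/(-185) = 1947*(-1/185) = -1947/185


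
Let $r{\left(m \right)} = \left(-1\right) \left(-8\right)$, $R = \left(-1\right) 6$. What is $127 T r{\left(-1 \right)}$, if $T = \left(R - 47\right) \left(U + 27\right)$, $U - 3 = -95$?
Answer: $3500120$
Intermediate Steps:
$U = -92$ ($U = 3 - 95 = -92$)
$R = -6$
$r{\left(m \right)} = 8$
$T = 3445$ ($T = \left(-6 - 47\right) \left(-92 + 27\right) = \left(-53\right) \left(-65\right) = 3445$)
$127 T r{\left(-1 \right)} = 127 \cdot 3445 \cdot 8 = 437515 \cdot 8 = 3500120$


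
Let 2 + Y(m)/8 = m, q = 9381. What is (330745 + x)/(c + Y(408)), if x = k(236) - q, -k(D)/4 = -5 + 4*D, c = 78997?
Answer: 317608/82245 ≈ 3.8617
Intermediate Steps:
Y(m) = -16 + 8*m
k(D) = 20 - 16*D (k(D) = -4*(-5 + 4*D) = 20 - 16*D)
x = -13137 (x = (20 - 16*236) - 1*9381 = (20 - 3776) - 9381 = -3756 - 9381 = -13137)
(330745 + x)/(c + Y(408)) = (330745 - 13137)/(78997 + (-16 + 8*408)) = 317608/(78997 + (-16 + 3264)) = 317608/(78997 + 3248) = 317608/82245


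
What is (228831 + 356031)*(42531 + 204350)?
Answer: 144391315422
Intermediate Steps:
(228831 + 356031)*(42531 + 204350) = 584862*246881 = 144391315422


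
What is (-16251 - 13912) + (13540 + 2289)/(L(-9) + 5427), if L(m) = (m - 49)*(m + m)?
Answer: -195168944/6471 ≈ -30161.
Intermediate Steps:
L(m) = 2*m*(-49 + m) (L(m) = (-49 + m)*(2*m) = 2*m*(-49 + m))
(-16251 - 13912) + (13540 + 2289)/(L(-9) + 5427) = (-16251 - 13912) + (13540 + 2289)/(2*(-9)*(-49 - 9) + 5427) = -30163 + 15829/(2*(-9)*(-58) + 5427) = -30163 + 15829/(1044 + 5427) = -30163 + 15829/6471 = -195168944/6471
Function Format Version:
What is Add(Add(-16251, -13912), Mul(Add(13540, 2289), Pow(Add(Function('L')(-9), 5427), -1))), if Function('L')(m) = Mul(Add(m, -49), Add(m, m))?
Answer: Rational(-195168944, 6471) ≈ -30161.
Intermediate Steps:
Function('L')(m) = Mul(2, m, Add(-49, m)) (Function('L')(m) = Mul(Add(-49, m), Mul(2, m)) = Mul(2, m, Add(-49, m)))
Add(Add(-16251, -13912), Mul(Add(13540, 2289), Pow(Add(Function('L')(-9), 5427), -1))) = Add(Add(-16251, -13912), Mul(Add(13540, 2289), Pow(Add(Mul(2, -9, Add(-49, -9)), 5427), -1))) = Add(-30163, Mul(15829, Pow(Add(Mul(2, -9, -58), 5427), -1))) = Add(-30163, Mul(15829, Pow(Add(1044, 5427), -1))) = Add(-30163, Mul(15829, Pow(6471, -1))) = Add(-30163, Mul(15829, Rational(1, 6471))) = Add(-30163, Rational(15829, 6471)) = Rational(-195168944, 6471)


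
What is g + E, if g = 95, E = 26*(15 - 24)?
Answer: -139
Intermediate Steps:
E = -234 (E = 26*(-9) = -234)
g + E = 95 - 234 = -139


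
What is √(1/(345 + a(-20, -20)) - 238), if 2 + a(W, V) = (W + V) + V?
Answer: I*√19060899/283 ≈ 15.427*I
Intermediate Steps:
a(W, V) = -2 + W + 2*V (a(W, V) = -2 + ((W + V) + V) = -2 + ((V + W) + V) = -2 + (W + 2*V) = -2 + W + 2*V)
√(1/(345 + a(-20, -20)) - 238) = √(1/(345 + (-2 - 20 + 2*(-20))) - 238) = √(1/(345 + (-2 - 20 - 40)) - 238) = √(1/(345 - 62) - 238) = √(1/283 - 238) = √(-67353/283) = I*√19060899/283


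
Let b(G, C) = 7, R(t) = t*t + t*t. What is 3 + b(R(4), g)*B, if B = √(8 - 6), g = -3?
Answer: 3 + 7*√2 ≈ 12.899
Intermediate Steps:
R(t) = 2*t² (R(t) = t² + t² = 2*t²)
B = √2 ≈ 1.4142
3 + b(R(4), g)*B = 3 + 7*√2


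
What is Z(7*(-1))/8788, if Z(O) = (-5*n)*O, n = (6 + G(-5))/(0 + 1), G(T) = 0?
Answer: 105/4394 ≈ 0.023896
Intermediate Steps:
n = 6 (n = (6 + 0)/(0 + 1) = 6/1 = 6*1 = 6)
Z(O) = -30*O (Z(O) = (-5*6)*O = -30*O)
Z(7*(-1))/8788 = -210*(-1)/8788 = -30*(-7)*(1/8788) = 210*(1/8788) = 105/4394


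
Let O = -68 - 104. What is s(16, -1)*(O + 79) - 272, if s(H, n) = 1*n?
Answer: -179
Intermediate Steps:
s(H, n) = n
O = -172
s(16, -1)*(O + 79) - 272 = -(-172 + 79) - 272 = -1*(-93) - 272 = 93 - 272 = -179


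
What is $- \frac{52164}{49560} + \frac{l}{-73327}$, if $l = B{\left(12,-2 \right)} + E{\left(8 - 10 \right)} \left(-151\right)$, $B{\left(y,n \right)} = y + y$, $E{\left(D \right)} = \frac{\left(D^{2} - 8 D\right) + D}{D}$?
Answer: $- \frac{46352037}{43262930} \approx -1.0714$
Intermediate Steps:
$E{\left(D \right)} = \frac{D^{2} - 7 D}{D}$
$B{\left(y,n \right)} = 2 y$
$l = 1383$ ($l = 2 \cdot 12 + \left(-7 + \left(8 - 10\right)\right) \left(-151\right) = 24 + \left(-7 + \left(8 - 10\right)\right) \left(-151\right) = 24 + \left(-7 - 2\right) \left(-151\right) = 24 - -1359 = 24 + 1359 = 1383$)
$- \frac{52164}{49560} + \frac{l}{-73327} = - \frac{52164}{49560} + \frac{1383}{-73327} = \left(-52164\right) \frac{1}{49560} + 1383 \left(- \frac{1}{73327}\right) = - \frac{621}{590} - \frac{1383}{73327} = - \frac{46352037}{43262930}$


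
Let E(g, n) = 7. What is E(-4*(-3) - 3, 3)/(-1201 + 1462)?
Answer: 7/261 ≈ 0.026820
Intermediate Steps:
E(-4*(-3) - 3, 3)/(-1201 + 1462) = 7/(-1201 + 1462) = 7/261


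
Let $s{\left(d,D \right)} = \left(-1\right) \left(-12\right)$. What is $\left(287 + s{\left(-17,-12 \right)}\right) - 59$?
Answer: $240$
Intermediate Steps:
$s{\left(d,D \right)} = 12$
$\left(287 + s{\left(-17,-12 \right)}\right) - 59 = \left(287 + 12\right) - 59 = 299 - 59 = 240$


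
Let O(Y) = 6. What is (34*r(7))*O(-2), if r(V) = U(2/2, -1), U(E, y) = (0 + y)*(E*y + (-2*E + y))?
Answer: 816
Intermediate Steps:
U(E, y) = y*(y - 2*E + E*y) (U(E, y) = y*(E*y + (y - 2*E)) = y*(y - 2*E + E*y))
r(V) = 4 (r(V) = -(-1 - 4/2 + (2/2)*(-1)) = -(-1 - 4/2 + (2*(½))*(-1)) = -(-1 - 2*1 + 1*(-1)) = -(-1 - 2 - 1) = -1*(-4) = 4)
(34*r(7))*O(-2) = (34*4)*6 = 136*6 = 816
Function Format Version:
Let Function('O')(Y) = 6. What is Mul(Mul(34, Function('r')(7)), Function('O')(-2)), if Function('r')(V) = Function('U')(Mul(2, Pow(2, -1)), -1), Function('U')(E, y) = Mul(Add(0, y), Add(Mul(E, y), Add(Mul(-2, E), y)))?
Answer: 816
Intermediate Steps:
Function('U')(E, y) = Mul(y, Add(y, Mul(-2, E), Mul(E, y))) (Function('U')(E, y) = Mul(y, Add(Mul(E, y), Add(y, Mul(-2, E)))) = Mul(y, Add(y, Mul(-2, E), Mul(E, y))))
Function('r')(V) = 4 (Function('r')(V) = Mul(-1, Add(-1, Mul(-2, Mul(2, Pow(2, -1))), Mul(Mul(2, Pow(2, -1)), -1))) = Mul(-1, Add(-1, Mul(-2, Mul(2, Rational(1, 2))), Mul(Mul(2, Rational(1, 2)), -1))) = Mul(-1, Add(-1, Mul(-2, 1), Mul(1, -1))) = Mul(-1, Add(-1, -2, -1)) = Mul(-1, -4) = 4)
Mul(Mul(34, Function('r')(7)), Function('O')(-2)) = Mul(Mul(34, 4), 6) = Mul(136, 6) = 816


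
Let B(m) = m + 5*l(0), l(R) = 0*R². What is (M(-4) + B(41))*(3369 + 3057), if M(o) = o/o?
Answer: 269892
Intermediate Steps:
M(o) = 1
l(R) = 0
B(m) = m (B(m) = m + 5*0 = m + 0 = m)
(M(-4) + B(41))*(3369 + 3057) = (1 + 41)*(3369 + 3057) = 42*6426 = 269892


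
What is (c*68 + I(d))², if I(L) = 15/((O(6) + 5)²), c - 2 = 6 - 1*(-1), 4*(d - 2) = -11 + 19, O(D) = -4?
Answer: 393129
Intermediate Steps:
d = 4 (d = 2 + (-11 + 19)/4 = 2 + (¼)*8 = 2 + 2 = 4)
c = 9 (c = 2 + (6 - 1*(-1)) = 2 + (6 + 1) = 2 + 7 = 9)
I(L) = 15 (I(L) = 15/((-4 + 5)²) = 15/(1²) = 15/1 = 15*1 = 15)
(c*68 + I(d))² = (9*68 + 15)² = (612 + 15)² = 627² = 393129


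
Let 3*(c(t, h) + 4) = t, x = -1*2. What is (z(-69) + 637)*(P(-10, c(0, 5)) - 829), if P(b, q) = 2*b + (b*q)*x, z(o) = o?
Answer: -527672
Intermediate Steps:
x = -2
c(t, h) = -4 + t/3
P(b, q) = 2*b - 2*b*q (P(b, q) = 2*b + (b*q)*(-2) = 2*b - 2*b*q)
(z(-69) + 637)*(P(-10, c(0, 5)) - 829) = (-69 + 637)*(2*(-10)*(1 - (-4 + (⅓)*0)) - 829) = 568*(2*(-10)*(1 - (-4 + 0)) - 829) = 568*(2*(-10)*(1 - 1*(-4)) - 829) = 568*(2*(-10)*(1 + 4) - 829) = 568*(2*(-10)*5 - 829) = 568*(-100 - 829) = 568*(-929) = -527672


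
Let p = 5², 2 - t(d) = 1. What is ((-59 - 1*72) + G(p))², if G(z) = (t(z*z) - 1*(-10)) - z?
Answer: 21025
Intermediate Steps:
t(d) = 1 (t(d) = 2 - 1*1 = 2 - 1 = 1)
p = 25
G(z) = 11 - z (G(z) = (1 - 1*(-10)) - z = (1 + 10) - z = 11 - z)
((-59 - 1*72) + G(p))² = ((-59 - 1*72) + (11 - 1*25))² = ((-59 - 72) + (11 - 25))² = (-131 - 14)² = (-145)² = 21025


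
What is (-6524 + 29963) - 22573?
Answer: 866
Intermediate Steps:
(-6524 + 29963) - 22573 = 23439 - 22573 = 866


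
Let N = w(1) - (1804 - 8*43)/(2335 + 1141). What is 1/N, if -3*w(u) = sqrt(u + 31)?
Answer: 2854665/22966127 - 9061932*sqrt(2)/22966127 ≈ -0.43372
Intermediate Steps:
w(u) = -sqrt(31 + u)/3 (w(u) = -sqrt(u + 31)/3 = -sqrt(31 + u)/3)
N = -365/869 - 4*sqrt(2)/3 (N = -sqrt(31 + 1)/3 - (1804 - 8*43)/(2335 + 1141) = -4*sqrt(2)/3 - (1804 - 344)/3476 = -4*sqrt(2)/3 - 1460/3476 = -4*sqrt(2)/3 - 1*365/869 = -4*sqrt(2)/3 - 365/869 = -365/869 - 4*sqrt(2)/3 ≈ -2.3056)
1/N = 1/(-365/869 - 4*sqrt(2)/3)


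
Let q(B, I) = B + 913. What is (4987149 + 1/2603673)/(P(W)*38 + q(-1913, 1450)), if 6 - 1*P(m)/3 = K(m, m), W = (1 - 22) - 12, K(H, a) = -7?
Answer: 6492452599139/627485193 ≈ 10347.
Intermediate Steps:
q(B, I) = 913 + B
W = -33 (W = -21 - 12 = -33)
P(m) = 39 (P(m) = 18 - 3*(-7) = 18 + 21 = 39)
(4987149 + 1/2603673)/(P(W)*38 + q(-1913, 1450)) = (4987149 + 1/2603673)/(39*38 + (913 - 1913)) = (4987149 + 1/2603673)/(1482 - 1000) = (12984905198278/2603673)/482 = (12984905198278/2603673)*(1/482) = 6492452599139/627485193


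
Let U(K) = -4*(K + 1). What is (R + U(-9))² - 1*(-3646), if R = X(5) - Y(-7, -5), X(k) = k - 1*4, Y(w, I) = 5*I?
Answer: 7010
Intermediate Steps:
U(K) = -4 - 4*K (U(K) = -4*(1 + K) = -4 - 4*K)
X(k) = -4 + k (X(k) = k - 4 = -4 + k)
R = 26 (R = (-4 + 5) - 5*(-5) = 1 - 1*(-25) = 1 + 25 = 26)
(R + U(-9))² - 1*(-3646) = (26 + (-4 - 4*(-9)))² - 1*(-3646) = (26 + (-4 + 36))² + 3646 = (26 + 32)² + 3646 = 58² + 3646 = 3364 + 3646 = 7010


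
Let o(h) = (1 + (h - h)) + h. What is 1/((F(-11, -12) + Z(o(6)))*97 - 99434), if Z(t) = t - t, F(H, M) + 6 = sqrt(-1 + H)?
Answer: -25004/2500828291 - 97*I*sqrt(3)/5001656582 ≈ -9.9983e-6 - 3.3591e-8*I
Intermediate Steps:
F(H, M) = -6 + sqrt(-1 + H)
o(h) = 1 + h (o(h) = (1 + 0) + h = 1 + h)
Z(t) = 0
1/((F(-11, -12) + Z(o(6)))*97 - 99434) = 1/(((-6 + sqrt(-1 - 11)) + 0)*97 - 99434) = 1/(((-6 + sqrt(-12)) + 0)*97 - 99434) = 1/(((-6 + 2*I*sqrt(3)) + 0)*97 - 99434) = 1/((-6 + 2*I*sqrt(3))*97 - 99434) = 1/((-582 + 194*I*sqrt(3)) - 99434) = 1/(-100016 + 194*I*sqrt(3))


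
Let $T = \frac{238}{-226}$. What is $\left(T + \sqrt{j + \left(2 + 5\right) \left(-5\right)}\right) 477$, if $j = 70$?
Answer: $- \frac{56763}{113} + 477 \sqrt{35} \approx 2319.6$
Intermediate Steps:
$T = - \frac{119}{113}$ ($T = 238 \left(- \frac{1}{226}\right) = - \frac{119}{113} \approx -1.0531$)
$\left(T + \sqrt{j + \left(2 + 5\right) \left(-5\right)}\right) 477 = \left(- \frac{119}{113} + \sqrt{70 + \left(2 + 5\right) \left(-5\right)}\right) 477 = \left(- \frac{119}{113} + \sqrt{70 + 7 \left(-5\right)}\right) 477 = \left(- \frac{119}{113} + \sqrt{70 - 35}\right) 477 = \left(- \frac{119}{113} + \sqrt{35}\right) 477 = - \frac{56763}{113} + 477 \sqrt{35}$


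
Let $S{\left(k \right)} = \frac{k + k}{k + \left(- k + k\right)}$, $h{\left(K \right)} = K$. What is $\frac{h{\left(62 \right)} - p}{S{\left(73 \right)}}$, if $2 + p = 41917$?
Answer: $- \frac{41853}{2} \approx -20927.0$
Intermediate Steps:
$p = 41915$ ($p = -2 + 41917 = 41915$)
$S{\left(k \right)} = 2$ ($S{\left(k \right)} = \frac{2 k}{k + 0} = \frac{2 k}{k} = 2$)
$\frac{h{\left(62 \right)} - p}{S{\left(73 \right)}} = \frac{62 - 41915}{2} = \left(62 - 41915\right) \frac{1}{2} = \left(-41853\right) \frac{1}{2} = - \frac{41853}{2}$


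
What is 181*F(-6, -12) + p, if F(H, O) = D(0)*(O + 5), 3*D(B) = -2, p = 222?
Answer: 3200/3 ≈ 1066.7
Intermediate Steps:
D(B) = -⅔ (D(B) = (⅓)*(-2) = -⅔)
F(H, O) = -10/3 - 2*O/3 (F(H, O) = -2*(O + 5)/3 = -2*(5 + O)/3 = -10/3 - 2*O/3)
181*F(-6, -12) + p = 181*(-10/3 - ⅔*(-12)) + 222 = 181*(-10/3 + 8) + 222 = 181*(14/3) + 222 = 2534/3 + 222 = 3200/3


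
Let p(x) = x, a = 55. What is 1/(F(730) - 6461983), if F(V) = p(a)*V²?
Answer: 1/22847517 ≈ 4.3768e-8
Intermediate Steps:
F(V) = 55*V²
1/(F(730) - 6461983) = 1/(55*730² - 6461983) = 1/(55*532900 - 6461983) = 1/(29309500 - 6461983) = 1/22847517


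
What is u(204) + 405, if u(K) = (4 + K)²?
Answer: 43669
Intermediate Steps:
u(204) + 405 = (4 + 204)² + 405 = 208² + 405 = 43264 + 405 = 43669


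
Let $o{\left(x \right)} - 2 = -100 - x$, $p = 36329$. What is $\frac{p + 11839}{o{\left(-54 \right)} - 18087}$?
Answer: $- \frac{48168}{18131} \approx -2.6567$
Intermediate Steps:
$o{\left(x \right)} = -98 - x$ ($o{\left(x \right)} = 2 - \left(100 + x\right) = -98 - x$)
$\frac{p + 11839}{o{\left(-54 \right)} - 18087} = \frac{36329 + 11839}{\left(-98 - -54\right) - 18087} = \frac{48168}{\left(-98 + 54\right) - 18087} = \frac{48168}{-44 - 18087} = \frac{48168}{-18131} = 48168 \left(- \frac{1}{18131}\right) = - \frac{48168}{18131}$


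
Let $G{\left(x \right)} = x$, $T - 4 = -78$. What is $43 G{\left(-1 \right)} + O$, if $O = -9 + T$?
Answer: $-126$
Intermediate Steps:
$T = -74$ ($T = 4 - 78 = -74$)
$O = -83$ ($O = -9 - 74 = -83$)
$43 G{\left(-1 \right)} + O = 43 \left(-1\right) - 83 = -43 - 83 = -126$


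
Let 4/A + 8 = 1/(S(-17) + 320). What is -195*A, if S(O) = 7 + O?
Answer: 241800/2479 ≈ 97.539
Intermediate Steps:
A = -1240/2479 (A = 4/(-8 + 1/((7 - 17) + 320)) = 4/(-8 + 1/(-10 + 320)) = 4/(-8 + 1/310) = 4/(-2479/310) = 4*(-310/2479) = -1240/2479 ≈ -0.50020)
-195*A = -195*(-1240/2479) = 241800/2479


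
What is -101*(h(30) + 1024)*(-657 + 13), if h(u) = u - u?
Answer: 66605056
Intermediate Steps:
h(u) = 0
-101*(h(30) + 1024)*(-657 + 13) = -101*(0 + 1024)*(-657 + 13) = -103424*(-644) = -101*(-659456) = 66605056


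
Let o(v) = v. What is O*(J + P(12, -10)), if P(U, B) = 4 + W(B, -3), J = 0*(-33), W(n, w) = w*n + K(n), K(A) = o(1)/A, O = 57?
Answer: 19323/10 ≈ 1932.3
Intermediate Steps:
K(A) = 1/A
W(n, w) = 1/n + n*w (W(n, w) = w*n + 1/n = n*w + 1/n = 1/n + n*w)
J = 0
P(U, B) = 4 + 1/B - 3*B (P(U, B) = 4 + (1/B + B*(-3)) = 4 + (1/B - 3*B) = 4 + 1/B - 3*B)
O*(J + P(12, -10)) = 57*(0 + (4 + 1/(-10) - 3*(-10))) = 57*(0 + (4 - 1/10 + 30)) = 57*(0 + 339/10) = 57*(339/10) = 19323/10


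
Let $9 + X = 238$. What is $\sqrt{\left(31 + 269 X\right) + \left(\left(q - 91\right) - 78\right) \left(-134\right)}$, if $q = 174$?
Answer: $\sqrt{60962} \approx 246.9$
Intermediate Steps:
$X = 229$ ($X = -9 + 238 = 229$)
$\sqrt{\left(31 + 269 X\right) + \left(\left(q - 91\right) - 78\right) \left(-134\right)} = \sqrt{\left(31 + 269 \cdot 229\right) + \left(\left(174 - 91\right) - 78\right) \left(-134\right)} = \sqrt{\left(31 + 61601\right) + \left(\left(174 - 91\right) - 78\right) \left(-134\right)} = \sqrt{61632 + \left(83 - 78\right) \left(-134\right)} = \sqrt{61632 + 5 \left(-134\right)} = \sqrt{61632 - 670} = \sqrt{60962}$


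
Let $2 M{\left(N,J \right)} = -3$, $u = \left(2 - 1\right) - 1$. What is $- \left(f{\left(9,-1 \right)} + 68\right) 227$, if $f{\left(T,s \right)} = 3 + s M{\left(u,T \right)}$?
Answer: $- \frac{32915}{2} \approx -16458.0$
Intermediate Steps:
$u = 0$ ($u = 1 - 1 = 0$)
$M{\left(N,J \right)} = - \frac{3}{2}$ ($M{\left(N,J \right)} = \frac{1}{2} \left(-3\right) = - \frac{3}{2}$)
$f{\left(T,s \right)} = 3 - \frac{3 s}{2}$ ($f{\left(T,s \right)} = 3 + s \left(- \frac{3}{2}\right) = 3 - \frac{3 s}{2}$)
$- \left(f{\left(9,-1 \right)} + 68\right) 227 = - \left(\left(3 - - \frac{3}{2}\right) + 68\right) 227 = - \left(\left(3 + \frac{3}{2}\right) + 68\right) 227 = - \left(\frac{9}{2} + 68\right) 227 = - \frac{145 \cdot 227}{2} = \left(-1\right) \frac{32915}{2} = - \frac{32915}{2}$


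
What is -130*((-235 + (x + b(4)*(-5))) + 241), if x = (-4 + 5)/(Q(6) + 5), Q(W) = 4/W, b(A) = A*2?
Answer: 74750/17 ≈ 4397.1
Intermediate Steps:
b(A) = 2*A
x = 3/17 (x = (-4 + 5)/(4/6 + 5) = 1/(4*(1/6) + 5) = 1/(2/3 + 5) = 1/(17/3) = 1*(3/17) = 3/17 ≈ 0.17647)
-130*((-235 + (x + b(4)*(-5))) + 241) = -130*((-235 + (3/17 + (2*4)*(-5))) + 241) = -130*((-235 + (3/17 + 8*(-5))) + 241) = -130*((-235 + (3/17 - 40)) + 241) = -130*((-235 - 677/17) + 241) = -130*(-4672/17 + 241) = -130*(-575/17) = 74750/17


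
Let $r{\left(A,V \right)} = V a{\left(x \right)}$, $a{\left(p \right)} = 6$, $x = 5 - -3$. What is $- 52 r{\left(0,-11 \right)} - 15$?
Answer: $3417$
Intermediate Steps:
$x = 8$ ($x = 5 + 3 = 8$)
$r{\left(A,V \right)} = 6 V$ ($r{\left(A,V \right)} = V 6 = 6 V$)
$- 52 r{\left(0,-11 \right)} - 15 = - 52 \cdot 6 \left(-11\right) - 15 = \left(-52\right) \left(-66\right) - 15 = 3432 - 15 = 3417$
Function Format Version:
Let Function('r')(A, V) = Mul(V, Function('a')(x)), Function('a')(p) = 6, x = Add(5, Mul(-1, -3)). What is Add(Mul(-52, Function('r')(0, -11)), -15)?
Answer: 3417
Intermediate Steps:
x = 8 (x = Add(5, 3) = 8)
Function('r')(A, V) = Mul(6, V) (Function('r')(A, V) = Mul(V, 6) = Mul(6, V))
Add(Mul(-52, Function('r')(0, -11)), -15) = Add(Mul(-52, Mul(6, -11)), -15) = Add(Mul(-52, -66), -15) = Add(3432, -15) = 3417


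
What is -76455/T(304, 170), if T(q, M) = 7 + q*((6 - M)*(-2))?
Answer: -76455/99719 ≈ -0.76670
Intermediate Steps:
T(q, M) = 7 + q*(-12 + 2*M)
-76455/T(304, 170) = -76455/(7 - 12*304 + 2*170*304) = -76455/(7 - 3648 + 103360) = -76455/99719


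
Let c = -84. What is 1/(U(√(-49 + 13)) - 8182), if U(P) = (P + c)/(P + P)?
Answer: -32726/267747965 - 28*I/267747965 ≈ -0.00012223 - 1.0458e-7*I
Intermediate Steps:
U(P) = (-84 + P)/(2*P) (U(P) = (P - 84)/(P + P) = (-84 + P)/((2*P)) = (-84 + P)*(1/(2*P)) = (-84 + P)/(2*P))
1/(U(√(-49 + 13)) - 8182) = 1/((-84 + √(-49 + 13))/(2*(√(-49 + 13))) - 8182) = 1/((-84 + √(-36))/(2*(√(-36))) - 8182) = 1/((-84 + 6*I)/(2*((6*I))) - 8182) = 1/((-I/6)*(-84 + 6*I)/2 - 8182) = 1/(-I*(-84 + 6*I)/12 - 8182) = 1/(-8182 - I*(-84 + 6*I)/12)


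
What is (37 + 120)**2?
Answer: 24649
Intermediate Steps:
(37 + 120)**2 = 157**2 = 24649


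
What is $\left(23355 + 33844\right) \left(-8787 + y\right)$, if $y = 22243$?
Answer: $769669744$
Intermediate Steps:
$\left(23355 + 33844\right) \left(-8787 + y\right) = \left(23355 + 33844\right) \left(-8787 + 22243\right) = 57199 \cdot 13456 = 769669744$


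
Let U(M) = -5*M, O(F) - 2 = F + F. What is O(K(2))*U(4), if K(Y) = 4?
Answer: -200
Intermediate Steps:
O(F) = 2 + 2*F (O(F) = 2 + (F + F) = 2 + 2*F)
O(K(2))*U(4) = (2 + 2*4)*(-5*4) = (2 + 8)*(-20) = 10*(-20) = -200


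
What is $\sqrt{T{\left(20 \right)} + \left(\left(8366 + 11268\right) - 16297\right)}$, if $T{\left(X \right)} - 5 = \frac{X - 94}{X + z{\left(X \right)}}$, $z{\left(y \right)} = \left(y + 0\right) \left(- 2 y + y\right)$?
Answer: $\frac{\sqrt{120653230}}{190} \approx 57.812$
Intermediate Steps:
$z{\left(y \right)} = - y^{2}$ ($z{\left(y \right)} = y \left(- y\right) = - y^{2}$)
$T{\left(X \right)} = 5 + \frac{-94 + X}{X - X^{2}}$ ($T{\left(X \right)} = 5 + \frac{X - 94}{X - X^{2}} = 5 + \frac{-94 + X}{X - X^{2}}$)
$\sqrt{T{\left(20 \right)} + \left(\left(8366 + 11268\right) - 16297\right)} = \sqrt{\frac{94 - 120 + 5 \cdot 20^{2}}{20 \left(-1 + 20\right)} + \left(\left(8366 + 11268\right) - 16297\right)} = \sqrt{\frac{94 - 120 + 5 \cdot 400}{20 \cdot 19} + \left(19634 - 16297\right)} = \sqrt{\frac{1}{20} \cdot \frac{1}{19} \left(94 - 120 + 2000\right) + 3337} = \sqrt{\frac{1}{20} \cdot \frac{1}{19} \cdot 1974 + 3337} = \sqrt{\frac{987}{190} + 3337} = \sqrt{\frac{635017}{190}} = \frac{\sqrt{120653230}}{190}$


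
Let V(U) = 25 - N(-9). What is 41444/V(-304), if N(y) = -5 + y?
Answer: 3188/3 ≈ 1062.7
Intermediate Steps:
V(U) = 39 (V(U) = 25 - (-5 - 9) = 25 - 1*(-14) = 25 + 14 = 39)
41444/V(-304) = 41444/39 = 41444*(1/39) = 3188/3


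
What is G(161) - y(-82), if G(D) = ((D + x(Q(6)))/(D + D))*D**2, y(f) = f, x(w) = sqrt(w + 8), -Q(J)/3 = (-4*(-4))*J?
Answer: 26085/2 + 161*I*sqrt(70) ≈ 13043.0 + 1347.0*I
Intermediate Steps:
Q(J) = -48*J (Q(J) = -3*(-4*(-4))*J = -48*J)
x(w) = sqrt(8 + w)
G(D) = D*(D + 2*I*sqrt(70))/2 (G(D) = ((D + sqrt(8 - 48*6))/(D + D))*D**2 = ((D + sqrt(8 - 288))/((2*D)))*D**2 = ((D + sqrt(-280))*(1/(2*D)))*D**2 = ((D + 2*I*sqrt(70))*(1/(2*D)))*D**2 = ((D + 2*I*sqrt(70))/(2*D))*D**2 = D*(D + 2*I*sqrt(70))/2)
G(161) - y(-82) = (1/2)*161*(161 + 2*I*sqrt(70)) - 1*(-82) = (25921/2 + 161*I*sqrt(70)) + 82 = 26085/2 + 161*I*sqrt(70)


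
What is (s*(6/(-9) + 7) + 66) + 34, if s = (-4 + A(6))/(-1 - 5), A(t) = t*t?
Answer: 596/9 ≈ 66.222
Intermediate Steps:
A(t) = t²
s = -16/3 (s = (-4 + 6²)/(-1 - 5) = (-4 + 36)/(-6) = 32*(-⅙) = -16/3 ≈ -5.3333)
(s*(6/(-9) + 7) + 66) + 34 = (-16*(6/(-9) + 7)/3 + 66) + 34 = (-16*(6*(-⅑) + 7)/3 + 66) + 34 = (-16*(-⅔ + 7)/3 + 66) + 34 = (-16/3*19/3 + 66) + 34 = (-304/9 + 66) + 34 = 290/9 + 34 = 596/9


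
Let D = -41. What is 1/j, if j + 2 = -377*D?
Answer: 1/15455 ≈ 6.4704e-5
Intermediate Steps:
j = 15455 (j = -2 - 377*(-41) = -2 + 15457 = 15455)
1/j = 1/15455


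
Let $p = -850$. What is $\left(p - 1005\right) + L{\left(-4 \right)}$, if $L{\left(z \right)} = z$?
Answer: $-1859$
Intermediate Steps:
$\left(p - 1005\right) + L{\left(-4 \right)} = \left(-850 - 1005\right) - 4 = -1855 - 4 = -1859$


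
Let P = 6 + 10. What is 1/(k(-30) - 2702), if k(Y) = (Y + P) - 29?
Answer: -1/2745 ≈ -0.00036430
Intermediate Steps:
P = 16
k(Y) = -13 + Y (k(Y) = (Y + 16) - 29 = (16 + Y) - 29 = -13 + Y)
1/(k(-30) - 2702) = 1/((-13 - 30) - 2702) = 1/(-43 - 2702) = 1/(-2745) = -1/2745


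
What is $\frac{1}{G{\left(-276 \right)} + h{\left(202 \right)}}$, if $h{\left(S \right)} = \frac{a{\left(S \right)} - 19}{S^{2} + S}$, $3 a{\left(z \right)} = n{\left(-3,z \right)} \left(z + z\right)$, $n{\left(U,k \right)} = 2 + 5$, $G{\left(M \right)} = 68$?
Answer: $\frac{123018}{8367995} \approx 0.014701$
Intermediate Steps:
$n{\left(U,k \right)} = 7$
$a{\left(z \right)} = \frac{14 z}{3}$ ($a{\left(z \right)} = \frac{7 \left(z + z\right)}{3} = \frac{7 \cdot 2 z}{3} = \frac{14 z}{3}$)
$h{\left(S \right)} = \frac{-19 + \frac{14 S}{3}}{S + S^{2}}$ ($h{\left(S \right)} = \frac{\frac{14 S}{3} - 19}{S^{2} + S} = \frac{-19 + \frac{14 S}{3}}{S + S^{2}}$)
$\frac{1}{G{\left(-276 \right)} + h{\left(202 \right)}} = \frac{1}{68 + \frac{-57 + 14 \cdot 202}{3 \cdot 202 \left(1 + 202\right)}} = \frac{1}{68 + \frac{1}{3} \cdot \frac{1}{202} \cdot \frac{1}{203} \left(-57 + 2828\right)} = \frac{1}{68 + \frac{1}{3} \cdot \frac{1}{202} \cdot \frac{1}{203} \cdot 2771} = \frac{1}{68 + \frac{2771}{123018}} = \frac{1}{\frac{8367995}{123018}} = \frac{123018}{8367995}$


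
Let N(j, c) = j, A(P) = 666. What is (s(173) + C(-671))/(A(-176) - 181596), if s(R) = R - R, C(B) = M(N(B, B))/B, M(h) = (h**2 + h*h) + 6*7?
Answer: 450262/60702015 ≈ 0.0074176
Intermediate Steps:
M(h) = 42 + 2*h**2 (M(h) = (h**2 + h**2) + 42 = 2*h**2 + 42 = 42 + 2*h**2)
C(B) = (42 + 2*B**2)/B
s(R) = 0
(s(173) + C(-671))/(A(-176) - 181596) = (0 + (2*(-671) + 42/(-671)))/(666 - 181596) = (0 + (-1342 + 42*(-1/671)))/(-180930) = (0 + (-1342 - 42/671))*(-1/180930) = (0 - 900524/671)*(-1/180930) = -900524/671*(-1/180930) = 450262/60702015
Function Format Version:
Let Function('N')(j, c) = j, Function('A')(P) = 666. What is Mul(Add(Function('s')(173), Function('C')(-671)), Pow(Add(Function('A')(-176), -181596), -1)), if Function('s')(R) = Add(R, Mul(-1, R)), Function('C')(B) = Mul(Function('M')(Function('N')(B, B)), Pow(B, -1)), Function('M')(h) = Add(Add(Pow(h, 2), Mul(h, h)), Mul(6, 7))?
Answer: Rational(450262, 60702015) ≈ 0.0074176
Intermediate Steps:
Function('M')(h) = Add(42, Mul(2, Pow(h, 2))) (Function('M')(h) = Add(Add(Pow(h, 2), Pow(h, 2)), 42) = Add(Mul(2, Pow(h, 2)), 42) = Add(42, Mul(2, Pow(h, 2))))
Function('C')(B) = Mul(Pow(B, -1), Add(42, Mul(2, Pow(B, 2)))) (Function('C')(B) = Mul(Add(42, Mul(2, Pow(B, 2))), Pow(B, -1)) = Mul(Pow(B, -1), Add(42, Mul(2, Pow(B, 2)))))
Function('s')(R) = 0
Mul(Add(Function('s')(173), Function('C')(-671)), Pow(Add(Function('A')(-176), -181596), -1)) = Mul(Add(0, Add(Mul(2, -671), Mul(42, Pow(-671, -1)))), Pow(Add(666, -181596), -1)) = Mul(Add(0, Add(-1342, Mul(42, Rational(-1, 671)))), Pow(-180930, -1)) = Mul(Add(0, Add(-1342, Rational(-42, 671))), Rational(-1, 180930)) = Mul(Add(0, Rational(-900524, 671)), Rational(-1, 180930)) = Mul(Rational(-900524, 671), Rational(-1, 180930)) = Rational(450262, 60702015)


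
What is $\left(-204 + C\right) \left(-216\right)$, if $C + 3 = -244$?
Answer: $97416$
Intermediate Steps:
$C = -247$ ($C = -3 - 244 = -247$)
$\left(-204 + C\right) \left(-216\right) = \left(-204 - 247\right) \left(-216\right) = \left(-451\right) \left(-216\right) = 97416$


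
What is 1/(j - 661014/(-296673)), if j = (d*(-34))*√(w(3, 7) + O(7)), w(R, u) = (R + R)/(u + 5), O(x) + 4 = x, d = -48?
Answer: -1210524731/5064646685053870 + 665001231908*√14/7596970027580805 ≈ 0.00032729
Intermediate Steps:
O(x) = -4 + x
w(R, u) = 2*R/(5 + u) (w(R, u) = (2*R)/(5 + u) = 2*R/(5 + u))
j = 816*√14 (j = (-48*(-34))*√(2*3/(5 + 7) + (-4 + 7)) = 1632*√(2*3/12 + 3) = 1632*√(2*3*(1/12) + 3) = 1632*√(½ + 3) = 1632*√(7/2) = 1632*(√14/2) = 816*√14 ≈ 3053.2)
1/(j - 661014/(-296673)) = 1/(816*√14 - 661014/(-296673)) = 1/(816*√14 - 661014*(-1/296673)) = 1/(816*√14 + 220338/98891) = 1/(220338/98891 + 816*√14)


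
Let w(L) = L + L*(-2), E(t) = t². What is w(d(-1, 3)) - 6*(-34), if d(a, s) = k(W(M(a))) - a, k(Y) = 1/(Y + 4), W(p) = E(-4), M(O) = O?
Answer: 4059/20 ≈ 202.95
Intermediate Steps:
W(p) = 16 (W(p) = (-4)² = 16)
k(Y) = 1/(4 + Y)
d(a, s) = 1/20 - a (d(a, s) = 1/(4 + 16) - a = 1/20 - a)
w(L) = -L (w(L) = L - 2*L = -L)
w(d(-1, 3)) - 6*(-34) = -(1/20 - 1*(-1)) - 6*(-34) = -(1/20 + 1) - 1*(-204) = -1*21/20 + 204 = -21/20 + 204 = 4059/20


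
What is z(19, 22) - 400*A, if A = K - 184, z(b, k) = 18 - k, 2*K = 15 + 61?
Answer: 58396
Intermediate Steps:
K = 38 (K = (15 + 61)/2 = (½)*76 = 38)
A = -146 (A = 38 - 184 = -146)
z(19, 22) - 400*A = (18 - 1*22) - 400*(-146) = (18 - 22) + 58400 = -4 + 58400 = 58396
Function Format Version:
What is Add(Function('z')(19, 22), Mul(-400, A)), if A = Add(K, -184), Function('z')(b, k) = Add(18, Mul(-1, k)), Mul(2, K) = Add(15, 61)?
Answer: 58396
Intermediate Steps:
K = 38 (K = Mul(Rational(1, 2), Add(15, 61)) = Mul(Rational(1, 2), 76) = 38)
A = -146 (A = Add(38, -184) = -146)
Add(Function('z')(19, 22), Mul(-400, A)) = Add(Add(18, Mul(-1, 22)), Mul(-400, -146)) = Add(Add(18, -22), 58400) = Add(-4, 58400) = 58396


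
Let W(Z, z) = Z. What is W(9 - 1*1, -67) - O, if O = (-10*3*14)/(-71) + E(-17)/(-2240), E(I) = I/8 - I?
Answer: 380087/181760 ≈ 2.0911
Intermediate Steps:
E(I) = -7*I/8 (E(I) = I*(⅛) - I = I/8 - I = -7*I/8)
O = 1073993/181760 (O = (-10*3*14)/(-71) - 7/8*(-17)/(-2240) = -30*14*(-1/71) + (119/8)*(-1/2240) = -420*(-1/71) - 17/2560 = 420/71 - 17/2560 = 1073993/181760 ≈ 5.9089)
W(9 - 1*1, -67) - O = (9 - 1*1) - 1*1073993/181760 = (9 - 1) - 1073993/181760 = 8 - 1073993/181760 = 380087/181760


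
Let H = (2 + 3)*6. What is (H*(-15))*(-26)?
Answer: 11700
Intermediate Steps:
H = 30 (H = 5*6 = 30)
(H*(-15))*(-26) = (30*(-15))*(-26) = -450*(-26) = 11700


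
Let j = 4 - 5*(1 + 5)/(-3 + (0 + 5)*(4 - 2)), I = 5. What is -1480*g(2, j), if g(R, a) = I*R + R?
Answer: -17760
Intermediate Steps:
j = -2/7 (j = 4 - 30/(-3 + 5*2) = 4 - 30/(-3 + 10) = 4 - 30/7 = -2/7 ≈ -0.28571)
g(R, a) = 6*R (g(R, a) = 5*R + R = 6*R)
-1480*g(2, j) = -8880*2 = -1480*12 = -17760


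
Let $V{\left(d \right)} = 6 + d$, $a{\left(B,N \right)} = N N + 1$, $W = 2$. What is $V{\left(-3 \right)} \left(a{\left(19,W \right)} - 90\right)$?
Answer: $-255$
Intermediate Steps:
$a{\left(B,N \right)} = 1 + N^{2}$ ($a{\left(B,N \right)} = N^{2} + 1 = 1 + N^{2}$)
$V{\left(-3 \right)} \left(a{\left(19,W \right)} - 90\right) = \left(6 - 3\right) \left(\left(1 + 2^{2}\right) - 90\right) = 3 \left(\left(1 + 4\right) - 90\right) = 3 \left(5 - 90\right) = 3 \left(-85\right) = -255$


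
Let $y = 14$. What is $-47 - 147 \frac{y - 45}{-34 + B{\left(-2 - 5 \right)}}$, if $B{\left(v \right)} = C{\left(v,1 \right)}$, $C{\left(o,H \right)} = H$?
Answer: $- \frac{2036}{11} \approx -185.09$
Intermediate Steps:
$B{\left(v \right)} = 1$
$-47 - 147 \frac{y - 45}{-34 + B{\left(-2 - 5 \right)}} = -47 - 147 \frac{14 - 45}{-34 + 1} = -47 - 147 \left(- \frac{31}{-33}\right) = -47 - 147 \left(\left(-31\right) \left(- \frac{1}{33}\right)\right) = -47 - \frac{1519}{11} = - \frac{2036}{11}$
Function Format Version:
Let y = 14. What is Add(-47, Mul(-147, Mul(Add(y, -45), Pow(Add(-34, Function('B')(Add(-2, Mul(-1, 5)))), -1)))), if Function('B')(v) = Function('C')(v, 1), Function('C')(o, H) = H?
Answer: Rational(-2036, 11) ≈ -185.09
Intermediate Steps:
Function('B')(v) = 1
Add(-47, Mul(-147, Mul(Add(y, -45), Pow(Add(-34, Function('B')(Add(-2, Mul(-1, 5)))), -1)))) = Add(-47, Mul(-147, Mul(Add(14, -45), Pow(Add(-34, 1), -1)))) = Add(-47, Mul(-147, Mul(-31, Pow(-33, -1)))) = Add(-47, Mul(-147, Mul(-31, Rational(-1, 33)))) = Add(-47, Mul(-147, Rational(31, 33))) = Add(-47, Rational(-1519, 11)) = Rational(-2036, 11)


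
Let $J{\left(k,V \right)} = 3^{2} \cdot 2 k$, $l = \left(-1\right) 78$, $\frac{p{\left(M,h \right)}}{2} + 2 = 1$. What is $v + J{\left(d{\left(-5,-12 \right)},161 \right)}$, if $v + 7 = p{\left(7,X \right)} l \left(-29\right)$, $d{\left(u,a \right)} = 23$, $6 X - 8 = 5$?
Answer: $-4117$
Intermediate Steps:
$X = \frac{13}{6}$ ($X = \frac{4}{3} + \frac{1}{6} \cdot 5 = \frac{4}{3} + \frac{5}{6} = \frac{13}{6} \approx 2.1667$)
$p{\left(M,h \right)} = -2$ ($p{\left(M,h \right)} = -4 + 2 \cdot 1 = -4 + 2 = -2$)
$l = -78$
$J{\left(k,V \right)} = 18 k$ ($J{\left(k,V \right)} = 9 \cdot 2 k = 18 k$)
$v = -4531$ ($v = -7 + \left(-2\right) \left(-78\right) \left(-29\right) = -7 + 156 \left(-29\right) = -7 - 4524 = -4531$)
$v + J{\left(d{\left(-5,-12 \right)},161 \right)} = -4531 + 18 \cdot 23 = -4531 + 414 = -4117$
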